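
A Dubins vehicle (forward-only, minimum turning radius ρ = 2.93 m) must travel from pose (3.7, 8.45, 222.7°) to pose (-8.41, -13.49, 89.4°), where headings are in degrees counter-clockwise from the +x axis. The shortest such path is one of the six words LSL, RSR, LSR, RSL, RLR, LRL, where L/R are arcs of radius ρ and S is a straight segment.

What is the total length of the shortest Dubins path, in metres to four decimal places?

32.1536 m

Let ψ = atan2(Δy, Δx) = atan2(-21.94, -12.11) = -118.8969° be the start→goal bearing.
Normalize: d = |goal − start| / ρ = 25.060241/2.93 = 8.552983, α = (θ_start − ψ) mod 360° = 341.5969° = 5.961991 rad, β = (θ_goal − ψ) mod 360° = 208.2969° = 3.635467 rad.
Common terms: sin α = -0.315700, cos α = 0.948859, sin β = -0.474041, cos β = -0.880503, cos(α−β) = -0.685818, d² = 73.153525. Work in radians in the unit-radius frame; every candidate has L = ρ·(t + p + q).
LSL: p² = 2 + d² − 2cos(α−β) + 2d(sin α − sin β) = 79.233744; p = √p² = 8.901334; φ = atan2(cos β − cos α, d + sin α − sin β) = -0.206990 rad; t = (φ − α) mod 2π = 0.114204 rad, q = (β − φ) mod 2π = 3.842458 rad → L = 2.93·(0.114204 + 8.901334 + 3.842458) = 2.93·12.857995 = 37.673926 m
RSR: p² = 2 + d² − 2cos(α−β) + 2d(sin β − sin α) = 73.816580; p = √p² = 8.591658; φ = atan2(cos α − cos β, d − sin α + sin β) = 0.214566 rad; t = (α − φ) mod 2π = 5.747426 rad, q = (φ − β) mod 2π = 2.862284 rad → L = 2.93·(5.747426 + 8.591658 + 2.862284) = 2.93·17.201367 = 50.400005 m
LSR: p² = d² − 2 + 2cos(α−β) + 2d(sin α + sin β) = 56.272607; p = √p² = 7.501507; φ = atan2(−cos α − cos β, d + sin α + sin β) − atan2(−2, p) = 0.251747 rad; t = (φ − α) mod 2π = 0.572942 rad, q = (φ − β) mod 2π = 2.899465 rad → L = 2.93·(0.572942 + 7.501507 + 2.899465) = 2.93·10.973914 = 32.153568 m
RSL: p² = d² − 2 + 2cos(α−β) − 2d(sin α + sin β) = 83.291170; p = √p² = 9.126400; φ = atan2(cos α + cos β, d − sin α − sin β) − atan2(2, p) = -0.208418 rad; t = (α − φ) mod 2π = 6.170409 rad, q = (β − φ) mod 2π = 3.843885 rad → L = 2.93·(6.170409 + 9.126400 + 3.843885) = 2.93·19.140694 = 56.082232 m
RLR: c = (6 − d² + 2cos(α−β) + 2d(sin α − sin β))/8 = -8.227073, |c| > 1 → infeasible
LRL: c = (6 − d² + 2cos(α−β) − 2d(sin α − sin β))/8 = -8.904218, |c| > 1 → infeasible
Shortest: LSR with L = 32.153568 m ≈ 32.1536 m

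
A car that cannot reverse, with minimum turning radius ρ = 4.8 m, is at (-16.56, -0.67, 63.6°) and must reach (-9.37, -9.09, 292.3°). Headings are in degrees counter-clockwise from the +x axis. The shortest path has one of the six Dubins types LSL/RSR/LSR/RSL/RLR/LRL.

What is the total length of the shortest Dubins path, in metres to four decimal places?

Let ψ = atan2(Δy, Δx) = atan2(-8.42, 7.19) = -49.5053° be the start→goal bearing.
Normalize: d = |goal − start| / ρ = 11.072150/4.8 = 2.306698, α = (θ_start − ψ) mod 360° = 113.1053° = 1.974061 rad, β = (θ_goal − ψ) mod 360° = 341.8053° = 5.965629 rad.
Common terms: sin α = 0.919785, cos α = -0.392423, sin β = -0.312246, cos β = 0.950001, cos(α−β) = -0.660002, d² = 5.320855. Work in radians in the unit-radius frame; every candidate has L = ρ·(t + p + q).
LSL: p² = 2 + d² − 2cos(α−β) + 2d(sin α − sin β) = 14.324705; p = √p² = 3.784799; φ = atan2(cos β − cos α, d + sin α − sin β) = 0.362581 rad; t = (φ − α) mod 2π = 4.671705 rad, q = (β − φ) mod 2π = 5.603048 rad → L = 4.8·(4.671705 + 3.784799 + 5.603048) = 4.8·14.059553 = 67.485852 m
RSR: p² = 2 + d² − 2cos(α−β) + 2d(sin β − sin α) = 2.957011; p = √p² = 1.719596; φ = atan2(cos α − cos β, d − sin α + sin β) = -0.895725 rad; t = (α − φ) mod 2π = 2.869786 rad, q = (φ − β) mod 2π = 5.705017 rad → L = 4.8·(2.869786 + 1.719596 + 5.705017) = 4.8·10.294399 = 49.413115 m
LSR: p² = d² − 2 + 2cos(α−β) + 2d(sin α + sin β) = 4.803668; p = √p² = 2.191727; φ = atan2(−cos α − cos β, d + sin α + sin β) − atan2(−2, p) = 0.550646 rad; t = (φ − α) mod 2π = 4.859771 rad, q = (φ − β) mod 2π = 0.868203 rad → L = 4.8·(4.859771 + 2.191727 + 0.868203) = 4.8·7.919701 = 38.014563 m
RSL: p² = d² − 2 + 2cos(α−β) − 2d(sin α + sin β) = -0.801964 < 0 → infeasible
RLR: c = (6 − d² + 2cos(α−β) + 2d(sin α − sin β))/8 = 0.630374; p = 2π − arccos c = 5.394423 rad; φ = atan2(cos α − cos β, d − sin α + sin β) = -0.895725 rad; t = (α − φ + p/2) mod 2π = 5.566997 rad, q = (α − β − t + p) mod 2π = 2.119043 rad → L = 4.8·(5.566997 + 5.394423 + 2.119043) = 4.8·13.080464 = 62.786227 m
LRL: c = (6 − d² + 2cos(α−β) − 2d(sin α − sin β))/8 = -0.790588; p = 2π − arccos c = 3.800620 rad; φ = atan2(cos β − cos α, d + sin α − sin β) = 0.362581 rad; t = (φ − α + p/2) mod 2π = 0.288830 rad, q = (β − α − t + p) mod 2π = 1.220173 rad → L = 4.8·(0.288830 + 3.800620 + 1.220173) = 4.8·5.309623 = 25.486190 m
Shortest: LRL with L = 25.486190 m ≈ 25.4862 m

25.4862 m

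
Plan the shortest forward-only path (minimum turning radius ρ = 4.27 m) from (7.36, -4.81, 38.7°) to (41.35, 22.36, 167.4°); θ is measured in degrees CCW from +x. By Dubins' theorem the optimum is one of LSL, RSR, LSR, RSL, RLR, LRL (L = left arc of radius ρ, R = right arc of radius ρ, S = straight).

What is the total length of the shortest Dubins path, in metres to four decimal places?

50.3842 m

Let ψ = atan2(Δy, Δx) = atan2(27.17, 33.99) = 38.6372° be the start→goal bearing.
Normalize: d = |goal − start| / ρ = 43.514699/4.27 = 10.190796, α = (θ_start − ψ) mod 360° = 0.0628° = 0.001096 rad, β = (θ_goal − ψ) mod 360° = 128.7628° = 2.247335 rad.
Common terms: sin α = 0.001096, cos α = 0.999999, sin β = 0.779745, cos β = -0.626098, cos(α−β) = -0.625243, d² = 103.852322. Work in radians in the unit-radius frame; every candidate has L = ρ·(t + p + q).
LSL: p² = 2 + d² − 2cos(α−β) + 2d(sin α − sin β) = 91.232717; p = √p² = 9.551582; φ = atan2(cos β − cos α, d + sin α − sin β) = -0.171077 rad; t = (φ − α) mod 2π = 6.111012 rad, q = (β − φ) mod 2π = 2.418412 rad → L = 4.27·(6.111012 + 9.551582 + 2.418412) = 4.27·18.081006 = 77.205895 m
RSR: p² = 2 + d² − 2cos(α−β) + 2d(sin β − sin α) = 122.972898; p = √p² = 11.089315; φ = atan2(cos α − cos β, d − sin α + sin β) = 0.147167 rad; t = (α − φ) mod 2π = 6.137115 rad, q = (φ − β) mod 2π = 4.183017 rad → L = 4.27·(6.137115 + 11.089315 + 4.183017) = 4.27·21.409446 = 91.418336 m
LSR: p² = d² − 2 + 2cos(α−β) + 2d(sin α + sin β) = 116.516615; p = √p² = 10.794286; φ = atan2(−cos α − cos β, d + sin α + sin β) − atan2(−2, p) = 0.149140 rad; t = (φ − α) mod 2π = 0.148044 rad, q = (φ − β) mod 2π = 4.184990 rad → L = 4.27·(0.148044 + 10.794286 + 4.184990) = 4.27·15.127320 = 64.593656 m
RSL: p² = d² − 2 + 2cos(α−β) − 2d(sin α + sin β) = 84.687059; p = √p² = 9.202557; φ = atan2(cos α + cos β, d − sin α − sin β) − atan2(2, p) = -0.174289 rad; t = (α − φ) mod 2π = 0.175385 rad, q = (β − φ) mod 2π = 2.421624 rad → L = 4.27·(0.175385 + 9.202557 + 2.421624) = 4.27·11.799567 = 50.384151 m
RLR: c = (6 − d² + 2cos(α−β) + 2d(sin α − sin β))/8 = -14.371612, |c| > 1 → infeasible
LRL: c = (6 − d² + 2cos(α−β) − 2d(sin α − sin β))/8 = -10.404090, |c| > 1 → infeasible
Shortest: RSL with L = 50.384151 m ≈ 50.3842 m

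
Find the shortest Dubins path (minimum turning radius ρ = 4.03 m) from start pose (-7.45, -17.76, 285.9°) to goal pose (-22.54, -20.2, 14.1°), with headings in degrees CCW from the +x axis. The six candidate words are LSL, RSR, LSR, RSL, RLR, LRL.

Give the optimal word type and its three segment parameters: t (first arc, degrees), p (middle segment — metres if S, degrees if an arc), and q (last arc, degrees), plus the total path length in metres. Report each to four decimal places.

Let ψ = atan2(Δy, Δx) = atan2(-2.44, -15.09) = -170.8150° be the start→goal bearing.
Normalize: d = |goal − start| / ρ = 15.285997/4.03 = 3.793051, α = (θ_start − ψ) mod 360° = 96.7150° = 1.687995 rad, β = (θ_goal − ψ) mod 360° = 184.9150° = 3.227375 rad.
Common terms: sin α = 0.993140, cos α = -0.116930, sin β = -0.085677, cos β = -0.996323, cos(α−β) = 0.031411, d² = 14.387238. Work in radians in the unit-radius frame; every candidate has L = ρ·(t + p + q).
LSL: p² = 2 + d² − 2cos(α−β) + 2d(sin α − sin β) = 24.508437; p = √p² = 4.950600; φ = atan2(cos β − cos α, d + sin α − sin β) = -0.178581 rad; t = (φ − α) mod 2π = 4.416609 rad, q = (β − φ) mod 2π = 3.405956 rad → L = 4.03·(4.416609 + 4.950600 + 3.405956) = 4.03·12.773165 = 51.475856 m
RSR: p² = 2 + d² − 2cos(α−β) + 2d(sin β − sin α) = 8.140397; p = √p² = 2.853138; φ = atan2(cos α − cos β, d − sin α + sin β) = 0.313321 rad; t = (α − φ) mod 2π = 1.374674 rad, q = (φ − β) mod 2π = 3.369131 rad → L = 4.03·(1.374674 + 2.853138 + 3.369131) = 4.03·7.596943 = 30.615680 m
LSR: p² = d² − 2 + 2cos(α−β) + 2d(sin α + sin β) = 19.334166; p = √p² = 4.397063; φ = atan2(−cos α − cos β, d + sin α + sin β) − atan2(−2, p) = 0.659431 rad; t = (φ − α) mod 2π = 5.254621 rad, q = (φ − β) mod 2π = 3.715241 rad → L = 4.03·(5.254621 + 4.397063 + 3.715241) = 4.03·13.366925 = 53.868710 m
RSL: p² = d² − 2 + 2cos(α−β) − 2d(sin α + sin β) = 5.565954; p = √p² = 2.359227; φ = atan2(cos α + cos β, d − sin α − sin β) − atan2(2, p) = -1.071381 rad; t = (α − φ) mod 2π = 2.759376 rad, q = (β − φ) mod 2π = 4.298756 rad → L = 4.03·(2.759376 + 2.359227 + 4.298756) = 4.03·9.417359 = 37.951958 m
RLR: c = (6 − d² + 2cos(α−β) + 2d(sin α − sin β))/8 = -0.017550; p = 2π − arccos c = 4.694838 rad; φ = atan2(cos α − cos β, d − sin α + sin β) = 0.313321 rad; t = (α − φ + p/2) mod 2π = 3.722093 rad, q = (α − β − t + p) mod 2π = 5.716550 rad → L = 4.03·(3.722093 + 4.694838 + 5.716550) = 4.03·14.133482 = 56.957932 m
LRL: c = (6 − d² + 2cos(α−β) − 2d(sin α − sin β))/8 = -2.063555, |c| > 1 → infeasible
Shortest: RSR with L = 30.615680 m ≈ 30.6157 m
Convert RSR to answer units (arcs ×180/π): t = 1.374674·180/π = 78.7630°, p = ρ·p = 4.03·2.853138 = 11.4981 m, q = 3.369131·180/π = 193.0370°, L = 30.6157 m.

RSR: t = 78.7630°, p = 11.4981 m, q = 193.0370°, L = 30.6157 m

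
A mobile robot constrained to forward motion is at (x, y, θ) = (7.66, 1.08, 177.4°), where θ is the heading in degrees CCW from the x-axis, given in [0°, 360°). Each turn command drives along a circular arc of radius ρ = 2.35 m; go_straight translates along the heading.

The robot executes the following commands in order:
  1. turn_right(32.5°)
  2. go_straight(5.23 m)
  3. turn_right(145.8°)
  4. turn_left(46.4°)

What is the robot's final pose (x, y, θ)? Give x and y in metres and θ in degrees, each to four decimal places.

set_pose: (x, y, θ) = (7.6600, 1.0800, 177.4000°), ρ = 2.35
turn_right(32.5°): centre at ρ to the right, rotate −32.5° → (6.4153, 1.5049, 144.9000°)
go_straight(5.23): x += 5.23·cos θ, y += 5.23·sin θ → (2.1364, 4.5122, 144.9000°)
turn_right(145.8°): centre at ρ to the right, rotate −145.8° → (3.5246, 8.7846, -0.9000° ≡ 359.1000°)
turn_left(46.4°): centre at ρ to the left, rotate +46.4° → (5.2376, 9.4871, 405.5000° ≡ 45.5000°)

(5.2376, 9.4871, 45.5000°)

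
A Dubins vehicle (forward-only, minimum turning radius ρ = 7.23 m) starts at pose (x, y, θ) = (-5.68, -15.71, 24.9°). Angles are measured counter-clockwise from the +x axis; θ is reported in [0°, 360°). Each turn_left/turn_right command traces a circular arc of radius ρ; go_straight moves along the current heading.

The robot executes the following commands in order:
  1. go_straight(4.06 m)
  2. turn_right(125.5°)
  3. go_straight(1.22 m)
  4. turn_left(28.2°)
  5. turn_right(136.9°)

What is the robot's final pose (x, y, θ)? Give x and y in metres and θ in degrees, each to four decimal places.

set_pose: (x, y, θ) = (-5.6800, -15.7100, 24.9000°), ρ = 7.23
go_straight(4.06): x += 4.06·cos θ, y += 4.06·sin θ → (-1.9974, -14.0006, 24.9000°)
turn_right(125.5°): centre at ρ to the right, rotate −125.5° → (8.1533, -21.8885, -100.6000° ≡ 259.4000°)
go_straight(1.22): x += 1.22·cos θ, y += 1.22·sin θ → (7.9289, -23.0877, 259.4000°)
turn_left(28.2°): centre at ρ to the left, rotate +28.2° → (8.1439, -26.6038, 287.6000°)
turn_right(136.9°): centre at ρ to the right, rotate −136.9° → (-2.2859, -35.0950, 150.7000°)

(-2.2859, -35.0950, 150.7000°)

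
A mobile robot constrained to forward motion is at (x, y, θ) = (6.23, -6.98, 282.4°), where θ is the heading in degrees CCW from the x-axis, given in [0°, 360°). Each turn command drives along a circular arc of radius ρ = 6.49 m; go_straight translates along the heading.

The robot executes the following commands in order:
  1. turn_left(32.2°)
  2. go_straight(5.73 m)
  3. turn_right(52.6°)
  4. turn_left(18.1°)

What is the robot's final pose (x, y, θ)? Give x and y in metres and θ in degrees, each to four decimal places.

(13.8141, -21.7248, 280.1000°)

set_pose: (x, y, θ) = (6.2300, -6.9800, 282.4000°), ρ = 6.49
turn_left(32.2°): centre at ρ to the left, rotate +32.2° → (7.9476, -10.1433, 314.6000°)
go_straight(5.73): x += 5.73·cos θ, y += 5.73·sin θ → (11.9709, -14.2233, 314.6000°)
turn_right(52.6°): centre at ρ to the right, rotate −52.6° → (13.7767, -19.6835, 262.0000°)
turn_left(18.1°): centre at ρ to the left, rotate +18.1° → (13.8141, -21.7248, 280.1000°)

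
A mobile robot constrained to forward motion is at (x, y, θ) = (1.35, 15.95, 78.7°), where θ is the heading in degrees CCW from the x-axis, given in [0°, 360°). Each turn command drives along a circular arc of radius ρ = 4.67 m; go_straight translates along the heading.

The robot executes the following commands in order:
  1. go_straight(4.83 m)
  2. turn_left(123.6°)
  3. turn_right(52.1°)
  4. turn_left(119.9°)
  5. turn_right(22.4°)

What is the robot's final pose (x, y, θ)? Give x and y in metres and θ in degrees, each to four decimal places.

(-15.4882, 20.3496, 247.7000°)

set_pose: (x, y, θ) = (1.3500, 15.9500, 78.7000°), ρ = 4.67
go_straight(4.83): x += 4.83·cos θ, y += 4.83·sin θ → (2.2964, 20.6864, 78.7000°)
turn_left(123.6°): centre at ρ to the left, rotate +123.6° → (-4.0551, 25.9222, 202.3000°)
turn_right(52.1°): centre at ρ to the right, rotate −52.1° → (-8.1480, 26.1904, 150.2000°)
turn_left(119.9°): centre at ρ to the left, rotate +119.9° → (-15.1389, 22.1298, 270.1000°)
turn_right(22.4°): centre at ρ to the right, rotate −22.4° → (-15.4882, 20.3496, 247.7000°)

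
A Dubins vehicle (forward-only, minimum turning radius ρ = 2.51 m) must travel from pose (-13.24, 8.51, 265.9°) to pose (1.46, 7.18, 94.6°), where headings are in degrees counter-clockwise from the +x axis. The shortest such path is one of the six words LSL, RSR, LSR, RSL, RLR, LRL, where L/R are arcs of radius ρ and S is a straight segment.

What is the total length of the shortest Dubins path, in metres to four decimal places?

18.0548 m

Let ψ = atan2(Δy, Δx) = atan2(-1.33, 14.70) = -5.1698° be the start→goal bearing.
Normalize: d = |goal − start| / ρ = 14.760044/2.51 = 5.880496, α = (θ_start − ψ) mod 360° = 271.0698° = 4.731061 rad, β = (θ_goal − ψ) mod 360° = 99.7698° = 1.741312 rad.
Common terms: sin α = -0.999826, cos α = 0.018671, sin β = 0.985497, cos β = -0.169691, cos(α−β) = -0.988494, d² = 34.580229. Work in radians in the unit-radius frame; every candidate has L = ρ·(t + p + q).
LSL: p² = 2 + d² − 2cos(α−β) + 2d(sin α − sin β) = 15.207849; p = √p² = 3.899724; φ = atan2(cos β − cos α, d + sin α − sin β) = -0.048320 rad; t = (φ − α) mod 2π = 1.503804 rad, q = (β − φ) mod 2π = 1.789632 rad → L = 2.51·(1.503804 + 3.899724 + 1.789632) = 2.51·7.193161 = 18.054833 m
RSR: p² = 2 + d² − 2cos(α−β) + 2d(sin β − sin α) = 61.906584; p = √p² = 7.868074; φ = atan2(cos α − cos β, d − sin α + sin β) = 0.023942 rad; t = (α − φ) mod 2π = 4.707119 rad, q = (φ − β) mod 2π = 4.565816 rad → L = 2.51·(4.707119 + 7.868074 + 4.565816) = 2.51·17.141008 = 43.023930 m
LSR: p² = d² − 2 + 2cos(α−β) + 2d(sin α + sin β) = 30.434726; p = √p² = 5.516768; φ = atan2(−cos α − cos β, d + sin α + sin β) − atan2(−2, p) = 0.373533 rad; t = (φ − α) mod 2π = 1.925657 rad, q = (φ − β) mod 2π = 4.915406 rad → L = 2.51·(1.925657 + 5.516768 + 4.915406) = 2.51·12.357831 = 31.018157 m
RSL: p² = d² − 2 + 2cos(α−β) − 2d(sin α + sin β) = 30.771756; p = √p² = 5.547230; φ = atan2(cos α + cos β, d − sin α − sin β) − atan2(2, p) = -0.371647 rad; t = (α − φ) mod 2π = 5.102708 rad, q = (β − φ) mod 2π = 2.112959 rad → L = 2.51·(5.102708 + 5.547230 + 2.112959) = 2.51·12.762897 = 32.034872 m
RLR: c = (6 − d² + 2cos(α−β) + 2d(sin α − sin β))/8 = -6.738323, |c| > 1 → infeasible
LRL: c = (6 − d² + 2cos(α−β) − 2d(sin α − sin β))/8 = -0.900981; p = 2π − arccos c = 3.590363 rad; φ = atan2(cos β − cos α, d + sin α − sin β) = -0.048320 rad; t = (φ − α + p/2) mod 2π = 3.298986 rad, q = (β − α − t + p) mod 2π = 3.584814 rad → L = 2.51·(3.298986 + 3.590363 + 3.584814) = 2.51·10.474163 = 26.290149 m
Shortest: LSL with L = 18.054833 m ≈ 18.0548 m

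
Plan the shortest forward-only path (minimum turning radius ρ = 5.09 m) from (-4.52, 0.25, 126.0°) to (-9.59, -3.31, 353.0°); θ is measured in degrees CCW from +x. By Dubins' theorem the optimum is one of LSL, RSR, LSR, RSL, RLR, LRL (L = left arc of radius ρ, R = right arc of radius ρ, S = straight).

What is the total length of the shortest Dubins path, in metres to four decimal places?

26.6451 m

Let ψ = atan2(Δy, Δx) = atan2(-3.56, -5.07) = -144.9246° be the start→goal bearing.
Normalize: d = |goal − start| / ρ = 6.195038/5.09 = 1.217100, α = (θ_start − ψ) mod 360° = 270.9246° = 4.728527 rad, β = (θ_goal − ψ) mod 360° = 137.9246° = 2.407239 rad.
Common terms: sin α = -0.999870, cos α = 0.016137, sin β = 0.670108, cos β = -0.742264, cos(α−β) = -0.681998, d² = 1.481332. Work in radians in the unit-radius frame; every candidate has L = ρ·(t + p + q).
LSL: p² = 2 + d² − 2cos(α−β) + 2d(sin α − sin β) = 0.780270; p = √p² = 0.883329; φ = atan2(cos β − cos α, d + sin α − sin β) = -2.109116 rad; t = (φ − α) mod 2π = 5.728728 rad, q = (β − φ) mod 2π = 4.516355 rad → L = 5.09·(5.728728 + 0.883329 + 4.516355) = 5.09·11.128412 = 56.643617 m
RSR: p² = 2 + d² − 2cos(α−β) + 2d(sin β − sin α) = 8.910387; p = √p² = 2.985027; φ = atan2(cos α − cos β, d − sin α + sin β) = 0.256884 rad; t = (α − φ) mod 2π = 4.471642 rad, q = (φ − β) mod 2π = 4.132831 rad → L = 5.09·(4.471642 + 2.985027 + 4.132831) = 5.09·11.589500 = 58.990557 m
LSR: p² = d² − 2 + 2cos(α−β) + 2d(sin α + sin β) = -2.685372 < 0 → infeasible
RSL: p² = d² − 2 + 2cos(α−β) − 2d(sin α + sin β) = -1.079957 < 0 → infeasible
RLR: c = (6 − d² + 2cos(α−β) + 2d(sin α − sin β))/8 = -0.113798; p = 2π − arccos c = 4.598344 rad; φ = atan2(cos α − cos β, d − sin α + sin β) = 0.256884 rad; t = (α − φ + p/2) mod 2π = 0.487629 rad, q = (α − β − t + p) mod 2π = 0.148817 rad → L = 5.09·(0.487629 + 4.598344 + 0.148817) = 5.09·5.234790 = 26.645079 m
LRL: c = (6 − d² + 2cos(α−β) − 2d(sin α − sin β))/8 = 0.902466; p = 2π − arccos c = 5.837850 rad; φ = atan2(cos β − cos α, d + sin α − sin β) = -2.109116 rad; t = (φ − α + p/2) mod 2π = 2.364468 rad, q = (β − α − t + p) mod 2π = 1.152094 rad → L = 5.09·(2.364468 + 5.837850 + 1.152094) = 5.09·9.354412 = 47.613956 m
Shortest: RLR with L = 26.645079 m ≈ 26.6451 m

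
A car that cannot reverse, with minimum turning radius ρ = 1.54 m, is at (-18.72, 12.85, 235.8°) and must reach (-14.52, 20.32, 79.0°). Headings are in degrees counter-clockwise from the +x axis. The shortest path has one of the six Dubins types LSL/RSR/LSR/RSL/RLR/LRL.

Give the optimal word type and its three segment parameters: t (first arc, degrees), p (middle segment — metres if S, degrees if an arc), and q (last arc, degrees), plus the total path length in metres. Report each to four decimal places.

RSL: t = 198.4497°, p = 7.3346 m, q = 41.6497°, L = 13.7880 m

Let ψ = atan2(Δy, Δx) = atan2(7.47, 4.20) = 60.6532° be the start→goal bearing.
Normalize: d = |goal − start| / ρ = 8.569767/1.54 = 5.564784, α = (θ_start − ψ) mod 360° = 175.1468° = 3.056889 rad, β = (θ_goal − ψ) mod 360° = 18.3468° = 0.320213 rad.
Common terms: sin α = 0.084603, cos α = -0.996415, sin β = 0.314768, cos β = 0.949169, cos(α−β) = -0.919135, d² = 30.966816. Work in radians in the unit-radius frame; every candidate has L = ρ·(t + p + q).
LSL: p² = 2 + d² − 2cos(α−β) + 2d(sin α − sin β) = 32.243441; p = √p² = 5.678331; φ = atan2(cos β − cos α, d + sin α − sin β) = 0.349718 rad; t = (φ − α) mod 2π = 3.576015 rad, q = (β − φ) mod 2π = 6.253680 rad → L = 1.54·(3.576015 + 5.678331 + 6.253680) = 1.54·15.508025 = 23.882359 m
RSR: p² = 2 + d² − 2cos(α−β) + 2d(sin β − sin α) = 37.366731; p = √p² = 6.112833; φ = atan2(cos α − cos β, d − sin α + sin β) = -0.323913 rad; t = (α − φ) mod 2π = 3.380802 rad, q = (φ − β) mod 2π = 5.639060 rad → L = 1.54·(3.380802 + 6.112833 + 5.639060) = 1.54·15.132695 = 23.304350 m
LSR: p² = d² − 2 + 2cos(α−β) + 2d(sin α + sin β) = 31.573370; p = √p² = 5.619019; φ = atan2(−cos α − cos β, d + sin α + sin β) − atan2(−2, p) = 0.349873 rad; t = (φ − α) mod 2π = 3.576169 rad, q = (φ − β) mod 2π = 0.029660 rad → L = 1.54·(3.576169 + 5.619019 + 0.029660) = 1.54·9.224849 = 14.206267 m
RSL: p² = d² − 2 + 2cos(α−β) − 2d(sin α + sin β) = 22.683720; p = √p² = 4.762743; φ = atan2(cos α + cos β, d − sin α − sin β) − atan2(2, p) = -0.406712 rad; t = (α − φ) mod 2π = 3.463600 rad, q = (β − φ) mod 2π = 0.726924 rad → L = 1.54·(3.463600 + 4.762743 + 0.726924) = 1.54·8.953267 = 13.788032 m
RLR: c = (6 − d² + 2cos(α−β) + 2d(sin α − sin β))/8 = -3.670841, |c| > 1 → infeasible
LRL: c = (6 − d² + 2cos(α−β) − 2d(sin α − sin β))/8 = -3.030430, |c| > 1 → infeasible
Shortest: RSL with L = 13.788032 m ≈ 13.7880 m
Convert RSL to answer units (arcs ×180/π): t = 3.463600·180/π = 198.4497°, p = ρ·p = 1.54·4.762743 = 7.3346 m, q = 0.726924·180/π = 41.6497°, L = 13.7880 m.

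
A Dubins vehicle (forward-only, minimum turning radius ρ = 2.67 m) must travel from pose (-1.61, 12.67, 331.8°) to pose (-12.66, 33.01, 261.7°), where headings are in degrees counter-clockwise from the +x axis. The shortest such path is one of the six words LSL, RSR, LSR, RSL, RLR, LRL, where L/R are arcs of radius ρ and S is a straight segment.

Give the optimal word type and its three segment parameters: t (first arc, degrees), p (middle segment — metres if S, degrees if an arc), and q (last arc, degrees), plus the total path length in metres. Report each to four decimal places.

LSL: t = 146.9829°, p = 20.0827 m, q = 142.9171°, L = 33.5921 m

Let ψ = atan2(Δy, Δx) = atan2(20.34, -11.05) = 118.5137° be the start→goal bearing.
Normalize: d = |goal − start| / ρ = 23.147745/2.67 = 8.669567, α = (θ_start − ψ) mod 360° = 213.2863° = 3.722549 rad, β = (θ_goal − ψ) mod 360° = 143.1863° = 2.499073 rad.
Common terms: sin α = -0.548823, cos α = -0.835938, sin β = 0.599215, cos β = -0.800589, cos(α−β) = 0.340380, d² = 75.161399. Work in radians in the unit-radius frame; every candidate has L = ρ·(t + p + q).
LSL: p² = 2 + d² − 2cos(α−β) + 2d(sin α − sin β) = 56.574654; p = √p² = 7.521612; φ = atan2(cos β − cos α, d + sin α − sin β) = 0.004700 rad; t = (φ − α) mod 2π = 2.565336 rad, q = (β − φ) mod 2π = 2.494373 rad → L = 2.67·(2.565336 + 7.521612 + 2.494373) = 2.67·12.581322 = 33.592130 m
RSR: p² = 2 + d² − 2cos(α−β) + 2d(sin β − sin α) = 96.386626; p = √p² = 9.817669; φ = atan2(cos α − cos β, d − sin α + sin β) = -0.003601 rad; t = (α − φ) mod 2π = 3.726149 rad, q = (φ − β) mod 2π = 3.780512 rad → L = 2.67·(3.726149 + 9.817669 + 3.780512) = 2.67·17.324330 = 46.255962 m
LSR: p² = d² − 2 + 2cos(α−β) + 2d(sin α + sin β) = 74.715895; p = √p² = 8.643836; φ = atan2(−cos α − cos β, d + sin α + sin β) − atan2(−2, p) = 0.412895 rad; t = (φ − α) mod 2π = 2.973532 rad, q = (φ − β) mod 2π = 4.197008 rad → L = 2.67·(2.973532 + 8.643836 + 4.197008) = 2.67·15.814375 = 42.224382 m
RSL: p² = d² − 2 + 2cos(α−β) − 2d(sin α + sin β) = 72.968422; p = √p² = 8.542156; φ = atan2(cos α + cos β, d − sin α − sin β) − atan2(2, p) = -0.417627 rad; t = (α − φ) mod 2π = 4.140176 rad, q = (β − φ) mod 2π = 2.916700 rad → L = 2.67·(4.140176 + 8.542156 + 2.916700) = 2.67·15.599031 = 41.649414 m
RLR: c = (6 − d² + 2cos(α−β) + 2d(sin α − sin β))/8 = -11.048328, |c| > 1 → infeasible
LRL: c = (6 − d² + 2cos(α−β) − 2d(sin α − sin β))/8 = -6.071832, |c| > 1 → infeasible
Shortest: LSL with L = 33.592130 m ≈ 33.5921 m
Convert LSL to answer units (arcs ×180/π): t = 2.565336·180/π = 146.9829°, p = ρ·p = 2.67·7.521612 = 20.0827 m, q = 2.494373·180/π = 142.9171°, L = 33.5921 m.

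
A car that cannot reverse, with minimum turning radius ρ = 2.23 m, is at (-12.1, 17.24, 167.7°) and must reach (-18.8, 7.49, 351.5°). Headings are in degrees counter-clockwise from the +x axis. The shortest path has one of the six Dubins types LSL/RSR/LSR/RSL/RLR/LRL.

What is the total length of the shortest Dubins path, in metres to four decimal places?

Let ψ = atan2(Δy, Δx) = atan2(-9.75, -6.70) = -124.4961° be the start→goal bearing.
Normalize: d = |goal − start| / ρ = 11.830152/2.23 = 5.305001, α = (θ_start − ψ) mod 360° = 292.1961° = 5.099783 rad, β = (θ_goal − ψ) mod 360° = 115.9961° = 2.024513 rad.
Common terms: sin α = -0.925897, cos α = 0.377777, sin β = 0.898824, cos β = -0.438309, cos(α−β) = -0.997801, d² = 28.143035. Work in radians in the unit-radius frame; every candidate has L = ρ·(t + p + q).
LSL: p² = 2 + d² − 2cos(α−β) + 2d(sin α − sin β) = 12.778346; p = √p² = 3.574681; φ = atan2(cos β − cos α, d + sin α − sin β) = -0.230327 rad; t = (φ − α) mod 2π = 0.953075 rad, q = (β − φ) mod 2π = 2.254840 rad → L = 2.23·(0.953075 + 3.574681 + 2.254840) = 2.23·6.782596 = 15.125190 m
RSR: p² = 2 + d² − 2cos(α−β) + 2d(sin β − sin α) = 51.498930; p = √p² = 7.176276; φ = atan2(cos α − cos β, d − sin α + sin β) = 0.113967 rad; t = (α − φ) mod 2π = 4.985817 rad, q = (φ − β) mod 2π = 4.372639 rad → L = 2.23·(4.985817 + 7.176276 + 4.372639) = 2.23·16.534731 = 36.872450 m
LSR: p² = d² − 2 + 2cos(α−β) + 2d(sin α + sin β) = 23.860194; p = √p² = 4.884690; φ = atan2(−cos α − cos β, d + sin α + sin β) − atan2(−2, p) = 0.400088 rad; t = (φ − α) mod 2π = 1.583491 rad, q = (φ − β) mod 2π = 4.658761 rad → L = 2.23·(1.583491 + 4.884690 + 4.658761) = 2.23·11.126941 = 24.813078 m
RSL: p² = d² − 2 + 2cos(α−β) − 2d(sin α + sin β) = 24.434670; p = √p² = 4.943144; φ = atan2(cos α + cos β, d − sin α − sin β) − atan2(2, p) = -0.395818 rad; t = (α − φ) mod 2π = 5.495601 rad, q = (β − φ) mod 2π = 2.420331 rad → L = 2.23·(5.495601 + 4.943144 + 2.420331) = 2.23·12.859076 = 28.675741 m
RLR: c = (6 − d² + 2cos(α−β) + 2d(sin α − sin β))/8 = -5.437366, |c| > 1 → infeasible
LRL: c = (6 − d² + 2cos(α−β) − 2d(sin α − sin β))/8 = -0.597293; p = 2π − arccos c = 4.072267 rad; φ = atan2(cos β − cos α, d + sin α − sin β) = -0.230327 rad; t = (φ − α + p/2) mod 2π = 2.989208 rad, q = (β − α − t + p) mod 2π = 4.290974 rad → L = 2.23·(2.989208 + 4.072267 + 4.290974) = 2.23·11.352449 = 25.315962 m
Shortest: LSL with L = 15.125190 m ≈ 15.1252 m

15.1252 m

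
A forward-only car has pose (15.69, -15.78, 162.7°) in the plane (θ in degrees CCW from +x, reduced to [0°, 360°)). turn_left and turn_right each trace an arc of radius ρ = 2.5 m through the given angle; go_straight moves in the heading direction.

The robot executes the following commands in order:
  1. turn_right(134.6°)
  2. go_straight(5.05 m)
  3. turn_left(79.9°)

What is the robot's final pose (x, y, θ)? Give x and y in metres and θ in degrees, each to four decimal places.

set_pose: (x, y, θ) = (15.6900, -15.7800, 162.7000°), ρ = 2.5
turn_right(134.6°): centre at ρ to the right, rotate −134.6° → (15.2559, -11.1878, 28.1000°)
go_straight(5.05): x += 5.05·cos θ, y += 5.05·sin θ → (19.7106, -8.8092, 28.1000°)
turn_left(79.9°): centre at ρ to the left, rotate +79.9° → (20.9108, -5.8313, 108.0000°)

(20.9108, -5.8313, 108.0000°)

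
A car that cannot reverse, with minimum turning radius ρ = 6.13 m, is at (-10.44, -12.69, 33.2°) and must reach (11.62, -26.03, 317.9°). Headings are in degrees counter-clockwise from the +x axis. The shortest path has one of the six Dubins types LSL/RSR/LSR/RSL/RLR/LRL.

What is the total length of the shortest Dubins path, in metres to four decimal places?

27.4410 m

Let ψ = atan2(Δy, Δx) = atan2(-13.34, 22.06) = -31.1620° be the start→goal bearing.
Normalize: d = |goal − start| / ρ = 25.779822/6.13 = 4.205517, α = (θ_start − ψ) mod 360° = 64.3620° = 1.123328 rad, β = (θ_goal − ψ) mod 360° = 349.0620° = 6.092280 rad.
Common terms: sin α = 0.901545, cos α = 0.432684, sin β = -0.189747, cos β = 0.981833, cos(α−β) = 0.253758, d² = 17.686376. Work in radians in the unit-radius frame; every candidate has L = ρ·(t + p + q).
LSL: p² = 2 + d² − 2cos(α−β) + 2d(sin α − sin β) = 28.357762; p = √p² = 5.325201; φ = atan2(cos β − cos α, d + sin α − sin β) = 0.103306 rad; t = (φ − α) mod 2π = 5.263163 rad, q = (β − φ) mod 2π = 5.988974 rad → L = 6.13·(5.263163 + 5.325201 + 5.988974) = 6.13·16.577338 = 101.619084 m
RSR: p² = 2 + d² − 2cos(α−β) + 2d(sin β − sin α) = 9.999959; p = √p² = 3.162271; φ = atan2(cos α − cos β, d − sin α + sin β) = -0.174541 rad; t = (α − φ) mod 2π = 1.297869 rad, q = (φ − β) mod 2π = 0.016364 rad → L = 6.13·(1.297869 + 3.162271 + 0.016364) = 6.13·4.476504 = 27.440970 m
LSR: p² = d² − 2 + 2cos(α−β) + 2d(sin α + sin β) = 22.180851; p = √p² = 4.709655; φ = atan2(−cos α − cos β, d + sin α + sin β) − atan2(−2, p) = 0.121484 rad; t = (φ − α) mod 2π = 5.281341 rad, q = (φ − β) mod 2π = 0.312389 rad → L = 6.13·(5.281341 + 4.709655 + 0.312389) = 6.13·10.303386 = 63.159753 m
RSL: p² = d² − 2 + 2cos(α−β) − 2d(sin α + sin β) = 10.206934; p = √p² = 3.194829; φ = atan2(cos α + cos β, d − sin α − sin β) − atan2(2, p) = -0.174625 rad; t = (α − φ) mod 2π = 1.297953 rad, q = (β − φ) mod 2π = 6.266906 rad → L = 6.13·(1.297953 + 3.194829 + 6.266906) = 6.13·10.759688 = 65.956887 m
RLR: c = (6 − d² + 2cos(α−β) + 2d(sin α − sin β))/8 = -0.249995; p = 2π − arccos c = 4.459714 rad; φ = atan2(cos α − cos β, d − sin α + sin β) = -0.174541 rad; t = (α − φ + p/2) mod 2π = 3.527726 rad, q = (α − β − t + p) mod 2π = 2.246221 rad → L = 6.13·(3.527726 + 4.459714 + 2.246221) = 6.13·10.233661 = 62.732342 m
LRL: c = (6 − d² + 2cos(α−β) − 2d(sin α − sin β))/8 = -2.544720, |c| > 1 → infeasible
Shortest: RSR with L = 27.440970 m ≈ 27.4410 m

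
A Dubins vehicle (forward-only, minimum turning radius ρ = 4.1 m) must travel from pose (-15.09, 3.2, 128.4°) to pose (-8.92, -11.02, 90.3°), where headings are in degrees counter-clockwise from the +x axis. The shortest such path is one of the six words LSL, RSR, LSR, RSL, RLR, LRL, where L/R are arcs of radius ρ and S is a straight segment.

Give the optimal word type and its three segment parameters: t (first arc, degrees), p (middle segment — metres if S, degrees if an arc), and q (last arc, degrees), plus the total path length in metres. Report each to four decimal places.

LSL: t = 165.9114°, p = 12.8328 m, q = 155.9886°, L = 35.8674 m

Let ψ = atan2(Δy, Δx) = atan2(-14.22, 6.17) = -66.5442° be the start→goal bearing.
Normalize: d = |goal − start| / ρ = 15.500881/4.1 = 3.780703, α = (θ_start − ψ) mod 360° = 194.9442° = 3.402418 rad, β = (θ_goal − ψ) mod 360° = 156.8442° = 2.737447 rad.
Common terms: sin α = -0.257878, cos α = -0.966178, sin β = 0.393233, cos β = -0.919439, cos(α−β) = 0.786935, d² = 14.293712. Work in radians in the unit-radius frame; every candidate has L = ρ·(t + p + q).
LSL: p² = 2 + d² − 2cos(α−β) + 2d(sin α − sin β) = 9.796528; p = √p² = 3.129941; φ = atan2(cos β − cos α, d + sin α − sin β) = 0.014933 rad; t = (φ − α) mod 2π = 2.895701 rad, q = (β − φ) mod 2π = 2.722514 rad → L = 4.1·(2.895701 + 3.129941 + 2.722514) = 4.1·8.748156 = 35.867438 m
RSR: p² = 2 + d² − 2cos(α−β) + 2d(sin β − sin α) = 19.643156; p = √p² = 4.432060; φ = atan2(cos α − cos β, d − sin α + sin β) = -0.010546 rad; t = (α − φ) mod 2π = 3.412964 rad, q = (φ − β) mod 2π = 3.535192 rad → L = 4.1·(3.412964 + 4.432060 + 3.535192) = 4.1·11.380216 = 46.658884 m
LSR: p² = d² − 2 + 2cos(α−β) + 2d(sin α + sin β) = 14.891059; p = √p² = 3.858893; φ = atan2(−cos α − cos β, d + sin α + sin β) − atan2(−2, p) = 0.926913 rad; t = (φ − α) mod 2π = 3.807680 rad, q = (φ − β) mod 2π = 4.472651 rad → L = 4.1·(3.807680 + 3.858893 + 4.472651) = 4.1·12.139224 = 49.770819 m
RSL: p² = d² − 2 + 2cos(α−β) − 2d(sin α + sin β) = 12.844105; p = √p² = 3.583867; φ = atan2(cos α + cos β, d − sin α − sin β) − atan2(2, p) = -0.986373 rad; t = (α − φ) mod 2π = 4.388790 rad, q = (β − φ) mod 2π = 3.723820 rad → L = 4.1·(4.388790 + 3.583867 + 3.723820) = 4.1·11.696478 = 47.955559 m
RLR: c = (6 − d² + 2cos(α−β) + 2d(sin α − sin β))/8 = -1.455394, |c| > 1 → infeasible
LRL: c = (6 − d² + 2cos(α−β) − 2d(sin α − sin β))/8 = -0.224566; p = 2π − arccos c = 4.485891 rad; φ = atan2(cos β − cos α, d + sin α − sin β) = 0.014933 rad; t = (φ − α + p/2) mod 2π = 5.138647 rad, q = (β − α − t + p) mod 2π = 4.965460 rad → L = 4.1·(5.138647 + 4.485891 + 4.965460) = 4.1·14.589997 = 59.818989 m
Shortest: LSL with L = 35.867438 m ≈ 35.8674 m
Convert LSL to answer units (arcs ×180/π): t = 2.895701·180/π = 165.9114°, p = ρ·p = 4.1·3.129941 = 12.8328 m, q = 2.722514·180/π = 155.9886°, L = 35.8674 m.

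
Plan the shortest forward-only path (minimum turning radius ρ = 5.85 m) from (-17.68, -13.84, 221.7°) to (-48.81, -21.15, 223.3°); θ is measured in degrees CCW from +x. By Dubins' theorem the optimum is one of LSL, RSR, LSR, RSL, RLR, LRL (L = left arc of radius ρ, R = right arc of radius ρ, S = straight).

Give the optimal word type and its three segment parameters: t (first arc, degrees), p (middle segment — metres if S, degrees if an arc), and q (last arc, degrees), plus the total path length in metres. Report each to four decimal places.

RSL: t = 31.7894°, p = 25.6224 m, q = 33.3894°, L = 32.2773 m

Let ψ = atan2(Δy, Δx) = atan2(-7.31, -31.13) = -166.7851° be the start→goal bearing.
Normalize: d = |goal − start| / ρ = 31.976757/5.85 = 5.466112, α = (θ_start − ψ) mod 360° = 28.4851° = 0.497159 rad, β = (θ_goal − ψ) mod 360° = 30.0851° = 0.525085 rad.
Common terms: sin α = 0.476931, cos α = 0.878941, sin β = 0.501286, cos β = 0.865282, cos(α−β) = 0.999610, d² = 29.878384. Work in radians in the unit-radius frame; every candidate has L = ρ·(t + p + q).
LSL: p² = 2 + d² − 2cos(α−β) + 2d(sin α − sin β) = 29.612904; p = √p² = 5.441774; φ = atan2(cos β − cos α, d + sin α − sin β) = -0.002510 rad; t = (φ − α) mod 2π = 5.783516 rad, q = (β − φ) mod 2π = 0.527595 rad → L = 5.85·(5.783516 + 5.441774 + 0.527595) = 5.85·11.752885 = 68.754375 m
RSR: p² = 2 + d² − 2cos(α−β) + 2d(sin β − sin α) = 30.145424; p = √p² = 5.490485; φ = atan2(cos α − cos β, d − sin α + sin β) = 0.002488 rad; t = (α − φ) mod 2π = 0.494671 rad, q = (φ − β) mod 2π = 5.760589 rad → L = 5.85·(0.494671 + 5.490485 + 5.760589) = 5.85·11.745745 = 68.712608 m
LSR: p² = d² − 2 + 2cos(α−β) + 2d(sin α + sin β) = 40.571691; p = √p² = 6.369591; φ = atan2(−cos α − cos β, d + sin α + sin β) − atan2(−2, p) = 0.039917 rad; t = (φ − α) mod 2π = 5.825943 rad, q = (φ − β) mod 2π = 5.798017 rad → L = 5.85·(5.825943 + 6.369591 + 5.798017) = 5.85·17.993551 = 105.262273 m
RSL: p² = d² − 2 + 2cos(α−β) − 2d(sin α + sin β) = 19.183518; p = √p² = 4.379899; φ = atan2(cos α + cos β, d − sin α − sin β) − atan2(2, p) = -0.057671 rad; t = (α − φ) mod 2π = 0.554830 rad, q = (β − φ) mod 2π = 0.582755 rad → L = 5.85·(0.554830 + 4.379899 + 0.582755) = 5.85·5.517485 = 32.277287 m
RLR: c = (6 − d² + 2cos(α−β) + 2d(sin α − sin β))/8 = -2.768178, |c| > 1 → infeasible
LRL: c = (6 − d² + 2cos(α−β) − 2d(sin α − sin β))/8 = -2.701613, |c| > 1 → infeasible
Shortest: RSL with L = 32.277287 m ≈ 32.2773 m
Convert RSL to answer units (arcs ×180/π): t = 0.554830·180/π = 31.7894°, p = ρ·p = 5.85·4.379899 = 25.6224 m, q = 0.582755·180/π = 33.3894°, L = 32.2773 m.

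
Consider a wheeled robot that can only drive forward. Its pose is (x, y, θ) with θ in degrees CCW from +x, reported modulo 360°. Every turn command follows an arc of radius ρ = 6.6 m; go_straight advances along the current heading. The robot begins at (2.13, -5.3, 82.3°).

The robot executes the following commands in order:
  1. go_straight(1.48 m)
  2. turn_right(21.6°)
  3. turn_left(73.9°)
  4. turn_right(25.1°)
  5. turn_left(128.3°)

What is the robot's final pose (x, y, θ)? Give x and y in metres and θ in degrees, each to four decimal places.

(-11.2715, 10.1213, 237.8000°)

set_pose: (x, y, θ) = (2.1300, -5.3000, 82.3000°), ρ = 6.6
go_straight(1.48): x += 1.48·cos θ, y += 1.48·sin θ → (2.3283, -3.8333, 82.3000°)
turn_right(21.6°): centre at ρ to the right, rotate −21.6° → (3.1131, -1.4877, 60.7000°)
turn_left(73.9°): centre at ρ to the left, rotate +73.9° → (2.0568, 6.3764, 134.6000°)
turn_right(25.1°): centre at ρ to the right, rotate −25.1° → (0.5348, 8.8075, 109.5000°)
turn_left(128.3°): centre at ρ to the left, rotate +128.3° → (-11.2715, 10.1213, 237.8000°)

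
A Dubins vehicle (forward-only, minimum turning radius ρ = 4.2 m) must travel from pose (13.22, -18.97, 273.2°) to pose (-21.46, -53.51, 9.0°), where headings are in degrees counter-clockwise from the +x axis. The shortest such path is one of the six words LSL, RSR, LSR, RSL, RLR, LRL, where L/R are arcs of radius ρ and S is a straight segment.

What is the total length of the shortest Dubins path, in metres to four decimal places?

58.3924 m

Let ψ = atan2(Δy, Δx) = atan2(-34.54, -34.68) = -135.1159° be the start→goal bearing.
Normalize: d = |goal − start| / ρ = 48.946032/4.2 = 11.653817, α = (θ_start − ψ) mod 360° = 48.3159° = 0.843271 rad, β = (θ_goal − ψ) mod 360° = 144.1159° = 2.515297 rad.
Common terms: sin α = 0.746823, cos α = 0.665023, sin β = 0.586148, cos β = -0.810204, cos(α−β) = -0.101056, d² = 135.811451. Work in radians in the unit-radius frame; every candidate has L = ρ·(t + p + q).
LSL: p² = 2 + d² − 2cos(α−β) + 2d(sin α − sin β) = 141.758513; p = √p² = 11.906238; φ = atan2(cos β − cos α, d + sin α − sin β) = -0.124223 rad; t = (φ − α) mod 2π = 5.315691 rad, q = (β − φ) mod 2π = 2.639520 rad → L = 4.2·(5.315691 + 11.906238 + 2.639520) = 4.2·19.861449 = 83.418086 m
RSR: p² = 2 + d² − 2cos(α−β) + 2d(sin β − sin α) = 134.268615; p = √p² = 11.587433; φ = atan2(cos α − cos β, d − sin α + sin β) = 0.127659 rad; t = (α − φ) mod 2π = 0.715612 rad, q = (φ − β) mod 2π = 3.895548 rad → L = 4.2·(0.715612 + 11.587433 + 3.895548) = 4.2·16.198593 = 68.034092 m
LSR: p² = d² − 2 + 2cos(α−β) + 2d(sin α + sin β) = 164.677724; p = √p² = 12.832682; φ = atan2(−cos α − cos β, d + sin α + sin β) − atan2(−2, p) = 0.165787 rad; t = (φ − α) mod 2π = 5.605701 rad, q = (φ − β) mod 2π = 3.933676 rad → L = 4.2·(5.605701 + 12.832682 + 3.933676) = 4.2·22.372058 = 93.962645 m
RSL: p² = d² − 2 + 2cos(α−β) − 2d(sin α + sin β) = 102.540954; p = √p² = 10.126251; φ = atan2(cos α + cos β, d − sin α − sin β) − atan2(2, p) = -0.209063 rad; t = (α − φ) mod 2π = 1.052334 rad, q = (β − φ) mod 2π = 2.724359 rad → L = 4.2·(1.052334 + 10.126251 + 2.724359) = 4.2·13.902944 = 58.392364 m
RLR: c = (6 − d² + 2cos(α−β) + 2d(sin α − sin β))/8 = -15.783577, |c| > 1 → infeasible
LRL: c = (6 − d² + 2cos(α−β) − 2d(sin α − sin β))/8 = -16.719814, |c| > 1 → infeasible
Shortest: RSL with L = 58.392364 m ≈ 58.3924 m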